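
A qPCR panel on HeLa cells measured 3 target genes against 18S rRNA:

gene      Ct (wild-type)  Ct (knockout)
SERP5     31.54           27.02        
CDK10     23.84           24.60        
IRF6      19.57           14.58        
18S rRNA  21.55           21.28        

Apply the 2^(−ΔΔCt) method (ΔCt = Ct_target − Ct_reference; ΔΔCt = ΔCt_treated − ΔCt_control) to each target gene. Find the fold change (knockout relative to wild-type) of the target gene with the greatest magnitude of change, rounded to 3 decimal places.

26.355

SERP5: ΔΔCt = (27.02−21.28) − (31.54−21.55) = 5.74 − 9.99 = -4.25; fold change = 2^4.25 = 19.027
CDK10: ΔΔCt = (24.60−21.28) − (23.84−21.55) = 3.32 − 2.29 = 1.03; fold change = 2^-1.03 = 0.490
IRF6: ΔΔCt = (14.58−21.28) − (19.57−21.55) = -6.70 − (-1.98) = -4.72; fold change = 2^4.72 = 26.355
IRF6 has the largest |ΔΔCt| = 4.72.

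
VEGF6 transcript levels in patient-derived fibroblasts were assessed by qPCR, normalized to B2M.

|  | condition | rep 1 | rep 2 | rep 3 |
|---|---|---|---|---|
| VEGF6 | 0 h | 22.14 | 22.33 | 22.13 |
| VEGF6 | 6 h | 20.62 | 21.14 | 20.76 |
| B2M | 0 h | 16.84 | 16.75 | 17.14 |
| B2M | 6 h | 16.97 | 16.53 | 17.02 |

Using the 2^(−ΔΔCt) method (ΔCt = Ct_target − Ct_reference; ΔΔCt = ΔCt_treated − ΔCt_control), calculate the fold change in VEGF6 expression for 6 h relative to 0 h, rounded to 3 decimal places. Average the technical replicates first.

2.445

Mean Ct: VEGF6 0 h 22.200; VEGF6 6 h 20.840; B2M 0 h 16.910; B2M 6 h 16.840
ΔCt(0 h) = 22.200 − 16.910 = 5.290
ΔCt(6 h) = 20.840 − 16.840 = 4.000
ΔΔCt = 4.000 − 5.290 = -1.290
Fold change = 2^(−(-1.290)) = 2^1.290 = 2.4453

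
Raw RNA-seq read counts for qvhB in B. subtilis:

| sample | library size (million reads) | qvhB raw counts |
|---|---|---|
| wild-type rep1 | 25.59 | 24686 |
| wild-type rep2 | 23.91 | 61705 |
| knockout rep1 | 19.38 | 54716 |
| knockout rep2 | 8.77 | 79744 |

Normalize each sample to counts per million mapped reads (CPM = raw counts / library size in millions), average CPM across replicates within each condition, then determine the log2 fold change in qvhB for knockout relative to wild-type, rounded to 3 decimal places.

1.749

CPM(wild-type rep1) = 24686 / 25.59 = 964.6737
CPM(wild-type rep2) = 61705 / 23.91 = 2580.7194
CPM(knockout rep1) = 54716 / 19.38 = 2823.3230
CPM(knockout rep2) = 79744 / 8.77 = 9092.8164
mean CPM(wild-type) = 1772.6965; mean CPM(knockout) = 5958.0697
Fold change = 5958.0697 / 1772.6965 = 3.36102
log2(3.36102) = 1.7489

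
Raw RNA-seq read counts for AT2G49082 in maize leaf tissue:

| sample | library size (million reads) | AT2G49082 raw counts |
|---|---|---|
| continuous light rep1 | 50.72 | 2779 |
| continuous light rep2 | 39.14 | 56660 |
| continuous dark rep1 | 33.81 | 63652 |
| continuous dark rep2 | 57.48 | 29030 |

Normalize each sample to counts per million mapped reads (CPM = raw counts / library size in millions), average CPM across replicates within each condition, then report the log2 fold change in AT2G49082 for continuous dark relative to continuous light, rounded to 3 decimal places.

0.668

CPM(continuous light rep1) = 2779 / 50.72 = 54.7910
CPM(continuous light rep2) = 56660 / 39.14 = 1447.6239
CPM(continuous dark rep1) = 63652 / 33.81 = 1882.6383
CPM(continuous dark rep2) = 29030 / 57.48 = 505.0452
mean CPM(continuous light) = 751.2075; mean CPM(continuous dark) = 1193.8418
Fold change = 1193.8418 / 751.2075 = 1.58923
log2(1.58923) = 0.6683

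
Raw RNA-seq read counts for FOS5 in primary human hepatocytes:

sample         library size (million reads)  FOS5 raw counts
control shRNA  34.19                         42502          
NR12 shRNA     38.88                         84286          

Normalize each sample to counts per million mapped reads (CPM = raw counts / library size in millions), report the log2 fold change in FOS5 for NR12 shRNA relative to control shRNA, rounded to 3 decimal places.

0.802

CPM(control shRNA) = 42502 / 34.19 = 1243.1120
CPM(NR12 shRNA) = 84286 / 38.88 = 2167.8498
Fold change = 2167.8498 / 1243.1120 = 1.74389
log2(1.74389) = 0.8023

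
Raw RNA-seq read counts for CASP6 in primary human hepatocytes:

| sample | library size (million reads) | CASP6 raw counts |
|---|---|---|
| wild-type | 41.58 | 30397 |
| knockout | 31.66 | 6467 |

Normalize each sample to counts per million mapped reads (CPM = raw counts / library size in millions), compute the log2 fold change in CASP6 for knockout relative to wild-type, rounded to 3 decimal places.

-1.840

CPM(wild-type) = 30397 / 41.58 = 731.0486
CPM(knockout) = 6467 / 31.66 = 204.2641
Fold change = 204.2641 / 731.0486 = 0.27941
log2(0.27941) = -1.8395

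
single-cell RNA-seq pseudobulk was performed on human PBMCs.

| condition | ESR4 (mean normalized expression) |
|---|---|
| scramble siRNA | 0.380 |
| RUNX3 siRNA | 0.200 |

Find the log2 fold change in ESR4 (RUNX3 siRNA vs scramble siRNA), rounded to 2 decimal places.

Fold change = 0.200 / 0.380 = 0.5263
log2(0.5263) = -0.926

-0.93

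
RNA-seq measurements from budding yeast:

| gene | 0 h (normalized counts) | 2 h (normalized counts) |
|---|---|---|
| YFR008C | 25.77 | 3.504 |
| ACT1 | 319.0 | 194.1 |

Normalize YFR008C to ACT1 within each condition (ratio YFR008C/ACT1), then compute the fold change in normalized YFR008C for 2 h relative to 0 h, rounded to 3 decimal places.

0.223

YFR008C/ACT1 (0 h) = 25.77 / 319.0 = 0.080784
YFR008C/ACT1 (2 h) = 3.504 / 194.1 = 0.018053
Fold change = 0.018053 / 0.080784 = 0.2235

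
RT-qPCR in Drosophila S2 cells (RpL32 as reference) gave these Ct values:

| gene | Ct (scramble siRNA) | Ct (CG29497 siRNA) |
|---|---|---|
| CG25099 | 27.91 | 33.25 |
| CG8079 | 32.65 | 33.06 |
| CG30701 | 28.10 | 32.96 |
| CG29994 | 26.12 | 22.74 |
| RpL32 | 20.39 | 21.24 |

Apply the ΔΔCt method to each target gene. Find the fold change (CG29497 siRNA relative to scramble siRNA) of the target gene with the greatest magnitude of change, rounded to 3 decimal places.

CG25099: ΔΔCt = (33.25−21.24) − (27.91−20.39) = 12.01 − 7.52 = 4.49; fold change = 2^-4.49 = 0.045
CG8079: ΔΔCt = (33.06−21.24) − (32.65−20.39) = 11.82 − 12.26 = -0.44; fold change = 2^0.44 = 1.357
CG30701: ΔΔCt = (32.96−21.24) − (28.10−20.39) = 11.72 − 7.71 = 4.01; fold change = 2^-4.01 = 0.062
CG29994: ΔΔCt = (22.74−21.24) − (26.12−20.39) = 1.50 − 5.73 = -4.23; fold change = 2^4.23 = 18.765
CG25099 has the largest |ΔΔCt| = 4.49.

0.045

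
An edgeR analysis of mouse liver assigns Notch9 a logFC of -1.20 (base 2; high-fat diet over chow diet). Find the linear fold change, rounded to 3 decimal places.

Fold change = 2^(-1.20) = 0.4353
That is, Notch9 drops to 43.5% of the chow diet level.

0.435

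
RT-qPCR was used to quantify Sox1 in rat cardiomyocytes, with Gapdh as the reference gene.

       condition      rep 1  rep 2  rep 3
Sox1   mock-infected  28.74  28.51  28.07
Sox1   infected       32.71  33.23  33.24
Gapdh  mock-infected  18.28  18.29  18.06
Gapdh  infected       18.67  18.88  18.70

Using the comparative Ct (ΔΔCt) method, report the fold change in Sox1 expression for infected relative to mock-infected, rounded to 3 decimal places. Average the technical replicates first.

Mean Ct: Sox1 mock-infected 28.440; Sox1 infected 33.060; Gapdh mock-infected 18.210; Gapdh infected 18.750
ΔCt(mock-infected) = 28.440 − 18.210 = 10.230
ΔCt(infected) = 33.060 − 18.750 = 14.310
ΔΔCt = 14.310 − 10.230 = 4.080
Fold change = 2^(−4.080) = 0.0591

0.059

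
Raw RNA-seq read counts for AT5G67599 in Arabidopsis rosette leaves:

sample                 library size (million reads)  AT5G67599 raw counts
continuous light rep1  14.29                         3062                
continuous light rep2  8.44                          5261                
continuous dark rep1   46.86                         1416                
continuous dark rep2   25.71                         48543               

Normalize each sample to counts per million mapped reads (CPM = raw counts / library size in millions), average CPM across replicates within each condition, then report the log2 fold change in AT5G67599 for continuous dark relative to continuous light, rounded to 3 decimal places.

CPM(continuous light rep1) = 3062 / 14.29 = 214.2757
CPM(continuous light rep2) = 5261 / 8.44 = 623.3412
CPM(continuous dark rep1) = 1416 / 46.86 = 30.2177
CPM(continuous dark rep2) = 48543 / 25.71 = 1888.0980
mean CPM(continuous light) = 418.8085; mean CPM(continuous dark) = 959.1578
Fold change = 959.1578 / 418.8085 = 2.29021
log2(2.29021) = 1.1955

1.195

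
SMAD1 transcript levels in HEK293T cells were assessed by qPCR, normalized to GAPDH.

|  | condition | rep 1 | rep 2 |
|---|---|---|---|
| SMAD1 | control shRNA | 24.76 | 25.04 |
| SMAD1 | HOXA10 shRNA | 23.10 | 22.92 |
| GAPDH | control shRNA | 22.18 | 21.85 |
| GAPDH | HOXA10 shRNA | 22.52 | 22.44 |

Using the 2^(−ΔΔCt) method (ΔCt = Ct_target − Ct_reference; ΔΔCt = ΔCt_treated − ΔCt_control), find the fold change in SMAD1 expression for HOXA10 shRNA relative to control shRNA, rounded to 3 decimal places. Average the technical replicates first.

5.116

Mean Ct: SMAD1 control shRNA 24.900; SMAD1 HOXA10 shRNA 23.010; GAPDH control shRNA 22.015; GAPDH HOXA10 shRNA 22.480
ΔCt(control shRNA) = 24.900 − 22.015 = 2.885
ΔCt(HOXA10 shRNA) = 23.010 − 22.480 = 0.530
ΔΔCt = 0.530 − 2.885 = -2.355
Fold change = 2^(−(-2.355)) = 2^2.355 = 5.1159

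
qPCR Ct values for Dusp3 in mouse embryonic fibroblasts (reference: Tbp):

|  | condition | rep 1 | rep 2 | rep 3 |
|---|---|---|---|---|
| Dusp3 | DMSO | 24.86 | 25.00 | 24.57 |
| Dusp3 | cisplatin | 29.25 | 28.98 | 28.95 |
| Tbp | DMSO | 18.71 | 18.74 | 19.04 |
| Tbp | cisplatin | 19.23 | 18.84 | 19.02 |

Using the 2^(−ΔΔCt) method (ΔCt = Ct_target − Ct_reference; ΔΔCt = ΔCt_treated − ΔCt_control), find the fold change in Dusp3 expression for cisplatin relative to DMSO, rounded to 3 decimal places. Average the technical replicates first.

0.060

Mean Ct: Dusp3 DMSO 24.810; Dusp3 cisplatin 29.060; Tbp DMSO 18.830; Tbp cisplatin 19.030
ΔCt(DMSO) = 24.810 − 18.830 = 5.980
ΔCt(cisplatin) = 29.060 − 19.030 = 10.030
ΔΔCt = 10.030 − 5.980 = 4.050
Fold change = 2^(−4.050) = 0.0604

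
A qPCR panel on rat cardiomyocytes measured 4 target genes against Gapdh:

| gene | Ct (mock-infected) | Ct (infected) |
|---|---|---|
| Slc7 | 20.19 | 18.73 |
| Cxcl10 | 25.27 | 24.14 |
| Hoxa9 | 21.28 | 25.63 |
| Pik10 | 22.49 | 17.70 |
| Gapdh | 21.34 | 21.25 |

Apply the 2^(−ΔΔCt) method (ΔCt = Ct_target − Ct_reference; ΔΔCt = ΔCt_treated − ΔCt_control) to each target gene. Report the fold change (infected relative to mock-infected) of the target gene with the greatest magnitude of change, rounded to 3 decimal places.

25.992

Slc7: ΔΔCt = (18.73−21.25) − (20.19−21.34) = -2.52 − (-1.15) = -1.37; fold change = 2^1.37 = 2.585
Cxcl10: ΔΔCt = (24.14−21.25) − (25.27−21.34) = 2.89 − 3.93 = -1.04; fold change = 2^1.04 = 2.056
Hoxa9: ΔΔCt = (25.63−21.25) − (21.28−21.34) = 4.38 − (-0.06) = 4.44; fold change = 2^-4.44 = 0.046
Pik10: ΔΔCt = (17.70−21.25) − (22.49−21.34) = -3.55 − 1.15 = -4.70; fold change = 2^4.70 = 25.992
Pik10 has the largest |ΔΔCt| = 4.70.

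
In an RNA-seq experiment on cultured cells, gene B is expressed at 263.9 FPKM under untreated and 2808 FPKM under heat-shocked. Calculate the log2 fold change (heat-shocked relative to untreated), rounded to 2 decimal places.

3.41

Fold change = 2808 / 263.9 = 10.6404
log2(10.6404) = 3.411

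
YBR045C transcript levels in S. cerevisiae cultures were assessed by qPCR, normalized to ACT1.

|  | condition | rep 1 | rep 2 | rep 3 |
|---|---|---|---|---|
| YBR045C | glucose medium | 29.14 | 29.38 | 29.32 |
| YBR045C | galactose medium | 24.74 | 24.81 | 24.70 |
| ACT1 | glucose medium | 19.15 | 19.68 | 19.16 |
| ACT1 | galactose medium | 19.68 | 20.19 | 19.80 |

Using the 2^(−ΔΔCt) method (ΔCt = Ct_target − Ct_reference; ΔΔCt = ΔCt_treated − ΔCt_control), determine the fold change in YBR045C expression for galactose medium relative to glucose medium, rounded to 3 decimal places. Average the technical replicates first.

34.060

Mean Ct: YBR045C glucose medium 29.280; YBR045C galactose medium 24.750; ACT1 glucose medium 19.330; ACT1 galactose medium 19.890
ΔCt(glucose medium) = 29.280 − 19.330 = 9.950
ΔCt(galactose medium) = 24.750 − 19.890 = 4.860
ΔΔCt = 4.860 − 9.950 = -5.090
Fold change = 2^(−(-5.090)) = 2^5.090 = 34.0598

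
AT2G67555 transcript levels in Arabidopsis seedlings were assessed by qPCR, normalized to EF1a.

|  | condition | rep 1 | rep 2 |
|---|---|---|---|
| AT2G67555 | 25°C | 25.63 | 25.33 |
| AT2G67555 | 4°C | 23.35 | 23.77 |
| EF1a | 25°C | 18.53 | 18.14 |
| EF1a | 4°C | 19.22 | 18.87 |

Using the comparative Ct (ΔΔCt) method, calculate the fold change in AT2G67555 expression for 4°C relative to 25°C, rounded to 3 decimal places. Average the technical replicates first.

Mean Ct: AT2G67555 25°C 25.480; AT2G67555 4°C 23.560; EF1a 25°C 18.335; EF1a 4°C 19.045
ΔCt(25°C) = 25.480 − 18.335 = 7.145
ΔCt(4°C) = 23.560 − 19.045 = 4.515
ΔΔCt = 4.515 − 7.145 = -2.630
Fold change = 2^(−(-2.630)) = 2^2.630 = 6.1903

6.190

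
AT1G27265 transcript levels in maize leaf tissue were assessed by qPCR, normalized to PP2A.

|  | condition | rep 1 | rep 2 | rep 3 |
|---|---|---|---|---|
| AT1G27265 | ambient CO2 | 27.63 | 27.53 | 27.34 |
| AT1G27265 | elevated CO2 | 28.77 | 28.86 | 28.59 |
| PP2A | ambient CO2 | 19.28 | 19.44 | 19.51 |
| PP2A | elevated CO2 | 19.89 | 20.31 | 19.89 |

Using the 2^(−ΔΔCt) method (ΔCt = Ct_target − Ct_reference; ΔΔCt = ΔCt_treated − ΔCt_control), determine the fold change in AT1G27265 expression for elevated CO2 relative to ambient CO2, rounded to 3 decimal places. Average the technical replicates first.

Mean Ct: AT1G27265 ambient CO2 27.500; AT1G27265 elevated CO2 28.740; PP2A ambient CO2 19.410; PP2A elevated CO2 20.030
ΔCt(ambient CO2) = 27.500 − 19.410 = 8.090
ΔCt(elevated CO2) = 28.740 − 20.030 = 8.710
ΔΔCt = 8.710 − 8.090 = 0.620
Fold change = 2^(−0.620) = 0.6507

0.651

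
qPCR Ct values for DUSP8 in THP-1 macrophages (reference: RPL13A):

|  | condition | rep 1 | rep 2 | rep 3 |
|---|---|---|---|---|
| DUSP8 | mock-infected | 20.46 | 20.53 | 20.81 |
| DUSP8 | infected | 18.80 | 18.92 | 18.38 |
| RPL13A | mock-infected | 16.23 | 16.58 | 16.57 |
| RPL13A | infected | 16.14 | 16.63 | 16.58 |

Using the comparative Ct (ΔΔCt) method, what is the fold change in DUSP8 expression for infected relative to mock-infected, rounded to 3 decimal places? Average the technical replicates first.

Mean Ct: DUSP8 mock-infected 20.600; DUSP8 infected 18.700; RPL13A mock-infected 16.460; RPL13A infected 16.450
ΔCt(mock-infected) = 20.600 − 16.460 = 4.140
ΔCt(infected) = 18.700 − 16.450 = 2.250
ΔΔCt = 2.250 − 4.140 = -1.890
Fold change = 2^(−(-1.890)) = 2^1.890 = 3.7064

3.706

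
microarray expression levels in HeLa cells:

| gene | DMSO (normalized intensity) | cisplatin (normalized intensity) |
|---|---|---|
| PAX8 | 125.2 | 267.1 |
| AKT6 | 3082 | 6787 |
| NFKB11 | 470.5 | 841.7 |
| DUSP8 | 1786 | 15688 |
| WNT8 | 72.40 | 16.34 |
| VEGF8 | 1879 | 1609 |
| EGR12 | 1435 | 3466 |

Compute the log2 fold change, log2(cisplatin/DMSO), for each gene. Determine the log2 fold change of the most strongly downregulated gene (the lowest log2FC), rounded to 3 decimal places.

-2.148

log2(267.1/125.2) = 1.093  (PAX8)
log2(6787/3082) = 1.139  (AKT6)
log2(841.7/470.5) = 0.839  (NFKB11)
log2(15688/1786) = 3.135  (DUSP8)
log2(16.34/72.40) = -2.148  (WNT8)
log2(1609/1879) = -0.224  (VEGF8)
log2(3466/1435) = 1.272  (EGR12)
WNT8 is most strongly downregulated.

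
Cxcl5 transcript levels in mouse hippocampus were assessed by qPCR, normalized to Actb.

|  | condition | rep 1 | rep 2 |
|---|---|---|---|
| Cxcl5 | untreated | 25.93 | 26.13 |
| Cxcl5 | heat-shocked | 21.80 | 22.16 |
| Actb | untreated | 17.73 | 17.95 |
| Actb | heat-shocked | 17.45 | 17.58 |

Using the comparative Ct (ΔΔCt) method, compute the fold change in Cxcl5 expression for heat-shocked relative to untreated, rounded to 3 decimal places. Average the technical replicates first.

Mean Ct: Cxcl5 untreated 26.030; Cxcl5 heat-shocked 21.980; Actb untreated 17.840; Actb heat-shocked 17.515
ΔCt(untreated) = 26.030 − 17.840 = 8.190
ΔCt(heat-shocked) = 21.980 − 17.515 = 4.465
ΔΔCt = 4.465 − 8.190 = -3.725
Fold change = 2^(−(-3.725)) = 2^3.725 = 13.2232

13.223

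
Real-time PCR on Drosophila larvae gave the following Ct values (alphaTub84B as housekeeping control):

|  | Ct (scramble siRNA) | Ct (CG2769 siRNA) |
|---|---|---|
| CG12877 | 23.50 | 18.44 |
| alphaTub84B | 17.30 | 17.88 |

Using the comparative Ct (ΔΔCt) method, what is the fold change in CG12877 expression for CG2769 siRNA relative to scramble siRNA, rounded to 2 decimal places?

ΔCt(scramble siRNA) = 23.500 − 17.300 = 6.200
ΔCt(CG2769 siRNA) = 18.440 − 17.880 = 0.560
ΔΔCt = 0.560 − 6.200 = -5.640
Fold change = 2^(−(-5.640)) = 2^5.640 = 49.867

49.87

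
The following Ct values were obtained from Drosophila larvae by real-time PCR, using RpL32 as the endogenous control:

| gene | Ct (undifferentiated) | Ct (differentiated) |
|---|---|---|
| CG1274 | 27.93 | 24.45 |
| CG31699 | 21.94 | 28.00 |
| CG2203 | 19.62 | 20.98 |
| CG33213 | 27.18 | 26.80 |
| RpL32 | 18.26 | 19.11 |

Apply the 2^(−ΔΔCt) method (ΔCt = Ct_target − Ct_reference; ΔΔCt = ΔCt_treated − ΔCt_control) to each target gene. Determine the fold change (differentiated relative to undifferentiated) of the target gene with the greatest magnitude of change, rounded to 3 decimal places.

CG1274: ΔΔCt = (24.45−19.11) − (27.93−18.26) = 5.34 − 9.67 = -4.33; fold change = 2^4.33 = 20.112
CG31699: ΔΔCt = (28.00−19.11) − (21.94−18.26) = 8.89 − 3.68 = 5.21; fold change = 2^-5.21 = 0.027
CG2203: ΔΔCt = (20.98−19.11) − (19.62−18.26) = 1.87 − 1.36 = 0.51; fold change = 2^-0.51 = 0.702
CG33213: ΔΔCt = (26.80−19.11) − (27.18−18.26) = 7.69 − 8.92 = -1.23; fold change = 2^1.23 = 2.346
CG31699 has the largest |ΔΔCt| = 5.21.

0.027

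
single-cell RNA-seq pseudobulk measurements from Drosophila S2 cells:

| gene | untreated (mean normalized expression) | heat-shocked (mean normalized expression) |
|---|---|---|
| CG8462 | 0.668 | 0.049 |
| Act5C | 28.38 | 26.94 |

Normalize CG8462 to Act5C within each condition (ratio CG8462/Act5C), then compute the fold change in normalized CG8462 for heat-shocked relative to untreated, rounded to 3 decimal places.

0.077

CG8462/Act5C (untreated) = 0.668 / 28.38 = 0.023538
CG8462/Act5C (heat-shocked) = 0.049 / 26.94 = 0.0018189
Fold change = 0.0018189 / 0.023538 = 0.0773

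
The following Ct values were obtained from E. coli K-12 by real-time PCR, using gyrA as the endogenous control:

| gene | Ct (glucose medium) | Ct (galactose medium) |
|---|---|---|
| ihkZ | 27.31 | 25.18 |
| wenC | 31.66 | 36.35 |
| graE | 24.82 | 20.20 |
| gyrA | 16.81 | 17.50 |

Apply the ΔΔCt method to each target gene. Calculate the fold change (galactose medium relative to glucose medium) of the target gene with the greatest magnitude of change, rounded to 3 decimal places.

ihkZ: ΔΔCt = (25.18−17.50) − (27.31−16.81) = 7.68 − 10.50 = -2.82; fold change = 2^2.82 = 7.062
wenC: ΔΔCt = (36.35−17.50) − (31.66−16.81) = 18.85 − 14.85 = 4.00; fold change = 2^-4.00 = 0.062
graE: ΔΔCt = (20.20−17.50) − (24.82−16.81) = 2.70 − 8.01 = -5.31; fold change = 2^5.31 = 39.671
graE has the largest |ΔΔCt| = 5.31.

39.671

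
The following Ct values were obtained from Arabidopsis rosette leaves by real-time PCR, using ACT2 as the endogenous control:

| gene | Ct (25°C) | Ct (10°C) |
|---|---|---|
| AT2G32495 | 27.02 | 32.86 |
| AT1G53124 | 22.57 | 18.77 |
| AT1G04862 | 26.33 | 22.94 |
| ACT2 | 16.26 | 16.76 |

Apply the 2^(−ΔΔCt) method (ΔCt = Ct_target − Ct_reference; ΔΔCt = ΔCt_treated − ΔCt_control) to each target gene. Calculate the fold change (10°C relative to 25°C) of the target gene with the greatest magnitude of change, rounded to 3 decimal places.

AT2G32495: ΔΔCt = (32.86−16.76) − (27.02−16.26) = 16.10 − 10.76 = 5.34; fold change = 2^-5.34 = 0.025
AT1G53124: ΔΔCt = (18.77−16.76) − (22.57−16.26) = 2.01 − 6.31 = -4.30; fold change = 2^4.30 = 19.698
AT1G04862: ΔΔCt = (22.94−16.76) − (26.33−16.26) = 6.18 − 10.07 = -3.89; fold change = 2^3.89 = 14.825
AT2G32495 has the largest |ΔΔCt| = 5.34.

0.025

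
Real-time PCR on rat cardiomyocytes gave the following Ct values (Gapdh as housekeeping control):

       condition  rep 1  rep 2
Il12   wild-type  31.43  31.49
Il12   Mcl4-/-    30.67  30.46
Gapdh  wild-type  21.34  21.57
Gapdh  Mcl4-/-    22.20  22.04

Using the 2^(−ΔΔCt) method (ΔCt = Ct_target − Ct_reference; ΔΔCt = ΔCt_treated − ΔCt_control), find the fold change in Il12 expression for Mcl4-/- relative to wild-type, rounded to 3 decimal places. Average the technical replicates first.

Mean Ct: Il12 wild-type 31.460; Il12 Mcl4-/- 30.565; Gapdh wild-type 21.455; Gapdh Mcl4-/- 22.120
ΔCt(wild-type) = 31.460 − 21.455 = 10.005
ΔCt(Mcl4-/-) = 30.565 − 22.120 = 8.445
ΔΔCt = 8.445 − 10.005 = -1.560
Fold change = 2^(−(-1.560)) = 2^1.560 = 2.9485

2.949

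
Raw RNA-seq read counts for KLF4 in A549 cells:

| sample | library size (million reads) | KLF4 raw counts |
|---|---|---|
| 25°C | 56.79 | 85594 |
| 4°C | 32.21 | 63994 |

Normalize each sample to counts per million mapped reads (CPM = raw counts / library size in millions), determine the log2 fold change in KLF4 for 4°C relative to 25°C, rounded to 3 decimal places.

CPM(25°C) = 85594 / 56.79 = 1507.2020
CPM(4°C) = 63994 / 32.21 = 1986.7743
Fold change = 1986.7743 / 1507.2020 = 1.31819
log2(1.31819) = 0.3986

0.399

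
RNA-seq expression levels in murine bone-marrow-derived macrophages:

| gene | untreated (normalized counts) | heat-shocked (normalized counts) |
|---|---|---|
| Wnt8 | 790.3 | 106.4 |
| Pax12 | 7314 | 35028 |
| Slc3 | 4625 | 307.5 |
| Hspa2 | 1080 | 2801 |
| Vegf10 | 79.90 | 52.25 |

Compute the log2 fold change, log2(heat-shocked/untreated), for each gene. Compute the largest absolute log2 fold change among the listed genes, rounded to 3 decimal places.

3.911

log2(106.4/790.3) = -2.893  (Wnt8)
log2(35028/7314) = 2.260  (Pax12)
log2(307.5/4625) = -3.911  (Slc3)
log2(2801/1080) = 1.375  (Hspa2)
log2(52.25/79.90) = -0.613  (Vegf10)
The largest magnitude belongs to Slc3.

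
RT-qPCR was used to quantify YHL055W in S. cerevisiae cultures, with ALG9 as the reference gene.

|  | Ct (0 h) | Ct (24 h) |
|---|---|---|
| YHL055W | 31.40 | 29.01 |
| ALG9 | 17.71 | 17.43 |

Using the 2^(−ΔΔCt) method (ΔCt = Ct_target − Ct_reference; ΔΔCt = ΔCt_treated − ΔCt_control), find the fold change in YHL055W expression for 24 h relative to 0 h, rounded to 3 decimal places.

4.317

ΔCt(0 h) = 31.400 − 17.710 = 13.690
ΔCt(24 h) = 29.010 − 17.430 = 11.580
ΔΔCt = 11.580 − 13.690 = -2.110
Fold change = 2^(−(-2.110)) = 2^2.110 = 4.3169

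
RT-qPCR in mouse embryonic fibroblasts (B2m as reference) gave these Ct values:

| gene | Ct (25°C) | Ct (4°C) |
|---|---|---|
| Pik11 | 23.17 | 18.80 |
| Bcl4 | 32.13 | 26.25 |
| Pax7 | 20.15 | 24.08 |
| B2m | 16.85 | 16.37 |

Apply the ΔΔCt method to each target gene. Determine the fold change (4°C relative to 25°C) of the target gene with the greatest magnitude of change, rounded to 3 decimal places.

42.224

Pik11: ΔΔCt = (18.80−16.37) − (23.17−16.85) = 2.43 − 6.32 = -3.89; fold change = 2^3.89 = 14.825
Bcl4: ΔΔCt = (26.25−16.37) − (32.13−16.85) = 9.88 − 15.28 = -5.40; fold change = 2^5.40 = 42.224
Pax7: ΔΔCt = (24.08−16.37) − (20.15−16.85) = 7.71 − 3.30 = 4.41; fold change = 2^-4.41 = 0.047
Bcl4 has the largest |ΔΔCt| = 5.40.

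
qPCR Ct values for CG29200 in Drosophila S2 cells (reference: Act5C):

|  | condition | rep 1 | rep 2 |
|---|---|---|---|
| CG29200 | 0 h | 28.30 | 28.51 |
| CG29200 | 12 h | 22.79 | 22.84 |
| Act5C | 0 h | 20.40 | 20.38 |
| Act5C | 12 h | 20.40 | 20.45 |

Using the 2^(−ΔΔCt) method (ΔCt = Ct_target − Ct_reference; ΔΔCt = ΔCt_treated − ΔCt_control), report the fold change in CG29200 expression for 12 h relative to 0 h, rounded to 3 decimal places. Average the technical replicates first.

Mean Ct: CG29200 0 h 28.405; CG29200 12 h 22.815; Act5C 0 h 20.390; Act5C 12 h 20.425
ΔCt(0 h) = 28.405 − 20.390 = 8.015
ΔCt(12 h) = 22.815 − 20.425 = 2.390
ΔΔCt = 2.390 − 8.015 = -5.625
Fold change = 2^(−(-5.625)) = 2^5.625 = 49.3507

49.351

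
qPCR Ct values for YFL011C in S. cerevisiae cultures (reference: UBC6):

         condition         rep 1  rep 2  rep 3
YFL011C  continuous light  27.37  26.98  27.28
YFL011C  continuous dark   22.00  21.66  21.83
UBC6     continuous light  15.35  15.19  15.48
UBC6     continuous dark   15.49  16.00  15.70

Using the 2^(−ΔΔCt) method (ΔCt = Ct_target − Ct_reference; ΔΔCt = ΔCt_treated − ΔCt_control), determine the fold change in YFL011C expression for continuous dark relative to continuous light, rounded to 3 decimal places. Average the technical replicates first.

Mean Ct: YFL011C continuous light 27.210; YFL011C continuous dark 21.830; UBC6 continuous light 15.340; UBC6 continuous dark 15.730
ΔCt(continuous light) = 27.210 − 15.340 = 11.870
ΔCt(continuous dark) = 21.830 − 15.730 = 6.100
ΔΔCt = 6.100 − 11.870 = -5.770
Fold change = 2^(−(-5.770)) = 2^5.770 = 54.5686

54.569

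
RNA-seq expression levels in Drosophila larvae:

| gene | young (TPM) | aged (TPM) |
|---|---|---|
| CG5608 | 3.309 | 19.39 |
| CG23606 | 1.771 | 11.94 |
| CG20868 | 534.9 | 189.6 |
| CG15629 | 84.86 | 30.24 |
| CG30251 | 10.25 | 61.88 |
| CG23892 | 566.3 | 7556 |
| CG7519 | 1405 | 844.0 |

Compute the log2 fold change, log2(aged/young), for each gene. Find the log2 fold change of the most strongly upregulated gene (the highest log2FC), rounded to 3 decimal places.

log2(19.39/3.309) = 2.551  (CG5608)
log2(11.94/1.771) = 2.753  (CG23606)
log2(189.6/534.9) = -1.496  (CG20868)
log2(30.24/84.86) = -1.489  (CG15629)
log2(61.88/10.25) = 2.594  (CG30251)
log2(7556/566.3) = 3.738  (CG23892)
log2(844.0/1405) = -0.735  (CG7519)
CG23892 is most strongly upregulated.

3.738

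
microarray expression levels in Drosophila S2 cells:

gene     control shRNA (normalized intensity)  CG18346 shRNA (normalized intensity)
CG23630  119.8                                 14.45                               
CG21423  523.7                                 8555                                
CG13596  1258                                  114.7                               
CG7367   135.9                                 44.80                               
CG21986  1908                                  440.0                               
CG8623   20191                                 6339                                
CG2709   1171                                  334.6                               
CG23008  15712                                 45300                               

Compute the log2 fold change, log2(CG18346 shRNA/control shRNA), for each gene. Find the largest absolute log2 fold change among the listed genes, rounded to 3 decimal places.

4.030

log2(14.45/119.8) = -3.051  (CG23630)
log2(8555/523.7) = 4.030  (CG21423)
log2(114.7/1258) = -3.455  (CG13596)
log2(44.80/135.9) = -1.601  (CG7367)
log2(440.0/1908) = -2.116  (CG21986)
log2(6339/20191) = -1.671  (CG8623)
log2(334.6/1171) = -1.807  (CG2709)
log2(45300/15712) = 1.528  (CG23008)
The largest magnitude belongs to CG21423.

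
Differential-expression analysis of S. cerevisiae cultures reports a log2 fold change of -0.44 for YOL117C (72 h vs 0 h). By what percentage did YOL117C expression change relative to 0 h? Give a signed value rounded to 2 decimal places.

Fold change = 2^(-0.44) = 0.7371
Percent change = (FC − 1) × 100% = (0.7371 − 1) × 100 = -26.29%

-26.29%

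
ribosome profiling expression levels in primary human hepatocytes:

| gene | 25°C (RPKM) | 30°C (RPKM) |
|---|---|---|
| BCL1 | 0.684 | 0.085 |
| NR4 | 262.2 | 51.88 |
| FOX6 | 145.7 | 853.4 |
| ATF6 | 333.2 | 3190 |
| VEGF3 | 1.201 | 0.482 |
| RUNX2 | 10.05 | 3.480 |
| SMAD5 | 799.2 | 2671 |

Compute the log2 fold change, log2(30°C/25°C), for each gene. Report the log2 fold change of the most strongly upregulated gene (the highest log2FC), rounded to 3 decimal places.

3.259

log2(0.085/0.684) = -3.008  (BCL1)
log2(51.88/262.2) = -2.337  (NR4)
log2(853.4/145.7) = 2.550  (FOX6)
log2(3190/333.2) = 3.259  (ATF6)
log2(0.482/1.201) = -1.317  (VEGF3)
log2(3.480/10.05) = -1.530  (RUNX2)
log2(2671/799.2) = 1.741  (SMAD5)
ATF6 is most strongly upregulated.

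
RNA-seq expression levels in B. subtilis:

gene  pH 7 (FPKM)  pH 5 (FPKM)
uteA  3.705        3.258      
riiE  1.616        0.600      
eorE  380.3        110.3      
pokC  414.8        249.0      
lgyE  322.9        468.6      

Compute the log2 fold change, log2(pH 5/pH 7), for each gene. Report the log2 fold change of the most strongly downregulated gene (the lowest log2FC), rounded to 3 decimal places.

-1.786

log2(3.258/3.705) = -0.185  (uteA)
log2(0.600/1.616) = -1.429  (riiE)
log2(110.3/380.3) = -1.786  (eorE)
log2(249.0/414.8) = -0.736  (pokC)
log2(468.6/322.9) = 0.537  (lgyE)
eorE is most strongly downregulated.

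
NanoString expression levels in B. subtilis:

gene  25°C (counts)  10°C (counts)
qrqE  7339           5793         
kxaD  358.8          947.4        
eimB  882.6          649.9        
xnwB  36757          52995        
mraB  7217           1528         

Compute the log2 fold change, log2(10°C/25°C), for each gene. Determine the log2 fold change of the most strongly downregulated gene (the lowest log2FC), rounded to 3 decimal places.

-2.240

log2(5793/7339) = -0.341  (qrqE)
log2(947.4/358.8) = 1.401  (kxaD)
log2(649.9/882.6) = -0.442  (eimB)
log2(52995/36757) = 0.528  (xnwB)
log2(1528/7217) = -2.240  (mraB)
mraB is most strongly downregulated.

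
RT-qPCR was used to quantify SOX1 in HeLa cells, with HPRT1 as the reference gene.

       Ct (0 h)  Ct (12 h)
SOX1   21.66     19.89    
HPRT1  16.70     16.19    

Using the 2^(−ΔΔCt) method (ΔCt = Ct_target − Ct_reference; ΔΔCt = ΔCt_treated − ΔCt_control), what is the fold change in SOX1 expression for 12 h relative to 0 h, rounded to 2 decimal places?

ΔCt(0 h) = 21.660 − 16.700 = 4.960
ΔCt(12 h) = 19.890 − 16.190 = 3.700
ΔΔCt = 3.700 − 4.960 = -1.260
Fold change = 2^(−(-1.260)) = 2^1.260 = 2.395

2.39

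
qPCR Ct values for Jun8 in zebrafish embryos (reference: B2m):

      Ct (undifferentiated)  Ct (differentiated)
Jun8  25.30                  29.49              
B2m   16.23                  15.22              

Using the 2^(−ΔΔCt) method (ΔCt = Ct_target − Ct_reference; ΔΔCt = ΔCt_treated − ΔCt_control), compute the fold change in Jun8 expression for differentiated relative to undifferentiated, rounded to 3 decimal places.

0.027

ΔCt(undifferentiated) = 25.300 − 16.230 = 9.070
ΔCt(differentiated) = 29.490 − 15.220 = 14.270
ΔΔCt = 14.270 − 9.070 = 5.200
Fold change = 2^(−5.200) = 0.0272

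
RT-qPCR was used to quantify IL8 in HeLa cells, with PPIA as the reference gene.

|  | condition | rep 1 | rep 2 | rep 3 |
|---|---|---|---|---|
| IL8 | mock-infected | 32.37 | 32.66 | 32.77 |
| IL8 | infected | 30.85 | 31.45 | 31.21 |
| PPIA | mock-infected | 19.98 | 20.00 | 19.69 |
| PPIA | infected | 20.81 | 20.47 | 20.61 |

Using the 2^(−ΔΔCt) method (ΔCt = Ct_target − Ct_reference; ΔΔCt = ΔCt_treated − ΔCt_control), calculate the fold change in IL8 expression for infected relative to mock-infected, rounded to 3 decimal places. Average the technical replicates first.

Mean Ct: IL8 mock-infected 32.600; IL8 infected 31.170; PPIA mock-infected 19.890; PPIA infected 20.630
ΔCt(mock-infected) = 32.600 − 19.890 = 12.710
ΔCt(infected) = 31.170 − 20.630 = 10.540
ΔΔCt = 10.540 − 12.710 = -2.170
Fold change = 2^(−(-2.170)) = 2^2.170 = 4.5002

4.500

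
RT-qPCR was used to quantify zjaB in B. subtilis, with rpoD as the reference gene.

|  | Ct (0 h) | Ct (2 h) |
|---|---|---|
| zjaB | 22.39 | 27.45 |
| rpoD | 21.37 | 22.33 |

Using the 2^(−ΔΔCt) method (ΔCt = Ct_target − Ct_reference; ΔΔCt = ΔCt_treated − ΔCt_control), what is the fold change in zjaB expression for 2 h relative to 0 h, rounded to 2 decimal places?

0.06

ΔCt(0 h) = 22.390 − 21.370 = 1.020
ΔCt(2 h) = 27.450 − 22.330 = 5.120
ΔΔCt = 5.120 − 1.020 = 4.100
Fold change = 2^(−4.100) = 0.058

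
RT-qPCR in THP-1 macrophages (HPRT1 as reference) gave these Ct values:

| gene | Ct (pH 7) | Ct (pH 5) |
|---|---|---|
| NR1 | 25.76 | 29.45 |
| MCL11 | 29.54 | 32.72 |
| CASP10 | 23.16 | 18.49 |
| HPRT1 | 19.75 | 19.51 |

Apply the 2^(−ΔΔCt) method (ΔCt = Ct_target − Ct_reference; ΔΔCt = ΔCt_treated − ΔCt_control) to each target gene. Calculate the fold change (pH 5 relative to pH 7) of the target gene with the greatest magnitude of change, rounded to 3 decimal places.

21.556

NR1: ΔΔCt = (29.45−19.51) − (25.76−19.75) = 9.94 − 6.01 = 3.93; fold change = 2^-3.93 = 0.066
MCL11: ΔΔCt = (32.72−19.51) − (29.54−19.75) = 13.21 − 9.79 = 3.42; fold change = 2^-3.42 = 0.093
CASP10: ΔΔCt = (18.49−19.51) − (23.16−19.75) = -1.02 − 3.41 = -4.43; fold change = 2^4.43 = 21.556
CASP10 has the largest |ΔΔCt| = 4.43.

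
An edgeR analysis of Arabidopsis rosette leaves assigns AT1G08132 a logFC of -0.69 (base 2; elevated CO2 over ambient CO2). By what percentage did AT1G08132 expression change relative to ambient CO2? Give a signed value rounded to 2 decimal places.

-38.01%

Fold change = 2^(-0.69) = 0.6199
Percent change = (FC − 1) × 100% = (0.6199 − 1) × 100 = -38.01%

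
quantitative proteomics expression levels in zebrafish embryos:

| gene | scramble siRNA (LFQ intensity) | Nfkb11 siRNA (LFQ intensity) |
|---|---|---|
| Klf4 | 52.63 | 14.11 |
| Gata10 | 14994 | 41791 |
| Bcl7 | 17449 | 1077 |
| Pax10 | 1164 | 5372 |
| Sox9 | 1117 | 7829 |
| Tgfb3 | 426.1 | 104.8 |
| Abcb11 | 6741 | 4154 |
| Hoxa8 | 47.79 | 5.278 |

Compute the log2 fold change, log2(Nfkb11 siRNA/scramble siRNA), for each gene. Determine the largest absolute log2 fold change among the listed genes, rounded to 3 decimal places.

4.018

log2(14.11/52.63) = -1.899  (Klf4)
log2(41791/14994) = 1.479  (Gata10)
log2(1077/17449) = -4.018  (Bcl7)
log2(5372/1164) = 2.206  (Pax10)
log2(7829/1117) = 2.809  (Sox9)
log2(104.8/426.1) = -2.024  (Tgfb3)
log2(4154/6741) = -0.698  (Abcb11)
log2(5.278/47.79) = -3.179  (Hoxa8)
The largest magnitude belongs to Bcl7.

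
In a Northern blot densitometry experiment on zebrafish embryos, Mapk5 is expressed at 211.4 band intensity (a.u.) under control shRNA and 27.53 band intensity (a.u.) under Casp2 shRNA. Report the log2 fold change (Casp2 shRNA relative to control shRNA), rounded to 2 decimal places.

-2.94

Fold change = 27.53 / 211.4 = 0.1302
log2(0.1302) = -2.941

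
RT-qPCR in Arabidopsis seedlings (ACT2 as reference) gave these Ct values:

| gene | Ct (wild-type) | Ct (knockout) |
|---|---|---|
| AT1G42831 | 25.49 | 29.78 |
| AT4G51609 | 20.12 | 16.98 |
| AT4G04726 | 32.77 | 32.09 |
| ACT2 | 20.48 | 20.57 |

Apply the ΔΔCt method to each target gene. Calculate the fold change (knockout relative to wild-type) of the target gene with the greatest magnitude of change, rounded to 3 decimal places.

AT1G42831: ΔΔCt = (29.78−20.57) − (25.49−20.48) = 9.21 − 5.01 = 4.20; fold change = 2^-4.20 = 0.054
AT4G51609: ΔΔCt = (16.98−20.57) − (20.12−20.48) = -3.59 − (-0.36) = -3.23; fold change = 2^3.23 = 9.383
AT4G04726: ΔΔCt = (32.09−20.57) − (32.77−20.48) = 11.52 − 12.29 = -0.77; fold change = 2^0.77 = 1.705
AT1G42831 has the largest |ΔΔCt| = 4.20.

0.054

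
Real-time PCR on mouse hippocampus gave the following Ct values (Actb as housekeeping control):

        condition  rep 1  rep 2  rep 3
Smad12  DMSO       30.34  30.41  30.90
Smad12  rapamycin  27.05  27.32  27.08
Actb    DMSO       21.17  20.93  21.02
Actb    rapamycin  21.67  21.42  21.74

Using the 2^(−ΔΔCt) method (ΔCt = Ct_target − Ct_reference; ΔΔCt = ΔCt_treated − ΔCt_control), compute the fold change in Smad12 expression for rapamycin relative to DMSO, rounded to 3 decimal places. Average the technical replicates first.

Mean Ct: Smad12 DMSO 30.550; Smad12 rapamycin 27.150; Actb DMSO 21.040; Actb rapamycin 21.610
ΔCt(DMSO) = 30.550 − 21.040 = 9.510
ΔCt(rapamycin) = 27.150 − 21.610 = 5.540
ΔΔCt = 5.540 − 9.510 = -3.970
Fold change = 2^(−(-3.970)) = 2^3.970 = 15.6707

15.671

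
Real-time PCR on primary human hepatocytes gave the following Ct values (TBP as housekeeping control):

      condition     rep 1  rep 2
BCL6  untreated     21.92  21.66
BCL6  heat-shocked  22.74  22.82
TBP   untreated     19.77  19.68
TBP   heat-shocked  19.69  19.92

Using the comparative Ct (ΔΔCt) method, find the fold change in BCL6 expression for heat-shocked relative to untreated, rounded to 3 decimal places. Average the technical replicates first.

Mean Ct: BCL6 untreated 21.790; BCL6 heat-shocked 22.780; TBP untreated 19.725; TBP heat-shocked 19.805
ΔCt(untreated) = 21.790 − 19.725 = 2.065
ΔCt(heat-shocked) = 22.780 − 19.805 = 2.975
ΔΔCt = 2.975 − 2.065 = 0.910
Fold change = 2^(−0.910) = 0.5322

0.532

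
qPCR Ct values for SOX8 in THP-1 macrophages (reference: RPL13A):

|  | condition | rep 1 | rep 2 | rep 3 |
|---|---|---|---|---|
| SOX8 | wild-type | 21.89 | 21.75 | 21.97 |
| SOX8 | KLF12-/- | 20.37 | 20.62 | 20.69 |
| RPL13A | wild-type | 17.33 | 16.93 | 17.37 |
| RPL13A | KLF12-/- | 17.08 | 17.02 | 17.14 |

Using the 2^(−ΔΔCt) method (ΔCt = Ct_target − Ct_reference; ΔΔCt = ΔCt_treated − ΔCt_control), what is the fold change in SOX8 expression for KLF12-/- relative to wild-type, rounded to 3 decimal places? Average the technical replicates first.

Mean Ct: SOX8 wild-type 21.870; SOX8 KLF12-/- 20.560; RPL13A wild-type 17.210; RPL13A KLF12-/- 17.080
ΔCt(wild-type) = 21.870 − 17.210 = 4.660
ΔCt(KLF12-/-) = 20.560 − 17.080 = 3.480
ΔΔCt = 3.480 − 4.660 = -1.180
Fold change = 2^(−(-1.180)) = 2^1.180 = 2.2658

2.266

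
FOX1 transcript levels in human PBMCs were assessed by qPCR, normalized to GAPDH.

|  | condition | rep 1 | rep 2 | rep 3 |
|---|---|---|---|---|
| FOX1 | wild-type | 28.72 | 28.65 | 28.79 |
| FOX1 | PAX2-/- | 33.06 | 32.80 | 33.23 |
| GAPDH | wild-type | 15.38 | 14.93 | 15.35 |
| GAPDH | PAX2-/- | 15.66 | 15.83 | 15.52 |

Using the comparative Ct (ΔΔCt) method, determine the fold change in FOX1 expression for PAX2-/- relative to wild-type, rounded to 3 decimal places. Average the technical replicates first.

0.069

Mean Ct: FOX1 wild-type 28.720; FOX1 PAX2-/- 33.030; GAPDH wild-type 15.220; GAPDH PAX2-/- 15.670
ΔCt(wild-type) = 28.720 − 15.220 = 13.500
ΔCt(PAX2-/-) = 33.030 − 15.670 = 17.360
ΔΔCt = 17.360 − 13.500 = 3.860
Fold change = 2^(−3.860) = 0.0689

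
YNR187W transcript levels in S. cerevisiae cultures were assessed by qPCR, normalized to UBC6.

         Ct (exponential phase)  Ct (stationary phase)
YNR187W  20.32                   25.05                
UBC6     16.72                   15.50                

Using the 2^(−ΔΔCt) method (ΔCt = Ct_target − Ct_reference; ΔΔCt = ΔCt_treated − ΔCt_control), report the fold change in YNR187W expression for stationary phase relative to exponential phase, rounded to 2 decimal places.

ΔCt(exponential phase) = 20.320 − 16.720 = 3.600
ΔCt(stationary phase) = 25.050 − 15.500 = 9.550
ΔΔCt = 9.550 − 3.600 = 5.950
Fold change = 2^(−5.950) = 0.016

0.02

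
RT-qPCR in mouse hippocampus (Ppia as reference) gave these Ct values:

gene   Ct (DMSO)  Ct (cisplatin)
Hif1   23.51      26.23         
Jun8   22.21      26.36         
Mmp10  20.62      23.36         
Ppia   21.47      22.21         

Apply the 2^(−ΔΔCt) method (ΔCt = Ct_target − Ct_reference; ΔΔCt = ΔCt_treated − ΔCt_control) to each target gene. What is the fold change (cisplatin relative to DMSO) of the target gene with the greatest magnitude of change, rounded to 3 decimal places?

0.094

Hif1: ΔΔCt = (26.23−22.21) − (23.51−21.47) = 4.02 − 2.04 = 1.98; fold change = 2^-1.98 = 0.253
Jun8: ΔΔCt = (26.36−22.21) − (22.21−21.47) = 4.15 − 0.74 = 3.41; fold change = 2^-3.41 = 0.094
Mmp10: ΔΔCt = (23.36−22.21) − (20.62−21.47) = 1.15 − (-0.85) = 2.00; fold change = 2^-2.00 = 0.250
Jun8 has the largest |ΔΔCt| = 3.41.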